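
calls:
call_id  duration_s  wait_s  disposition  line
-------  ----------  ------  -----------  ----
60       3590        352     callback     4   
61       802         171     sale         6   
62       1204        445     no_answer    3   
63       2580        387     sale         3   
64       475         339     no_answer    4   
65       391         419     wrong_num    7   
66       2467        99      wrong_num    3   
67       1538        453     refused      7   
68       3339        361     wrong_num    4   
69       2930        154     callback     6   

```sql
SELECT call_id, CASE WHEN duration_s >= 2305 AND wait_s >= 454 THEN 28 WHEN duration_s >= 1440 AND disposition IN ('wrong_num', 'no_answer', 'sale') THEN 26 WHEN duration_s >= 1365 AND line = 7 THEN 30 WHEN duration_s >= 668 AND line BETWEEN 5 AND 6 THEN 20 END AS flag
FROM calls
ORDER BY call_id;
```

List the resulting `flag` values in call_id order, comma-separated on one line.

call_id=60: (no match → NULL) → NULL
call_id=61: duration_s >= 668 AND line BETWEEN 5 AND 6 → 20
call_id=62: (no match → NULL) → NULL
call_id=63: duration_s >= 1440 AND disposition IN ('wrong_num', 'no_answer', 'sale') → 26
call_id=64: (no match → NULL) → NULL
call_id=65: (no match → NULL) → NULL
call_id=66: duration_s >= 1440 AND disposition IN ('wrong_num', 'no_answer', 'sale') → 26
call_id=67: duration_s >= 1365 AND line = 7 → 30
call_id=68: duration_s >= 1440 AND disposition IN ('wrong_num', 'no_answer', 'sale') → 26
call_id=69: duration_s >= 668 AND line BETWEEN 5 AND 6 → 20

NULL, 20, NULL, 26, NULL, NULL, 26, 30, 26, 20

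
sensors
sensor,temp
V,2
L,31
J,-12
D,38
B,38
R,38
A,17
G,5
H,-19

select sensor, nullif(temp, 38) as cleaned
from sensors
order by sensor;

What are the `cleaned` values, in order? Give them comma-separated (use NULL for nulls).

sensor=A: temp=17 vs 38: differ → 17
sensor=B: temp=38 vs 38: equal → NULL
sensor=D: temp=38 vs 38: equal → NULL
sensor=G: temp=5 vs 38: differ → 5
sensor=H: temp=-19 vs 38: differ → -19
sensor=J: temp=-12 vs 38: differ → -12
sensor=L: temp=31 vs 38: differ → 31
sensor=R: temp=38 vs 38: equal → NULL
sensor=V: temp=2 vs 38: differ → 2

17, NULL, NULL, 5, -19, -12, 31, NULL, 2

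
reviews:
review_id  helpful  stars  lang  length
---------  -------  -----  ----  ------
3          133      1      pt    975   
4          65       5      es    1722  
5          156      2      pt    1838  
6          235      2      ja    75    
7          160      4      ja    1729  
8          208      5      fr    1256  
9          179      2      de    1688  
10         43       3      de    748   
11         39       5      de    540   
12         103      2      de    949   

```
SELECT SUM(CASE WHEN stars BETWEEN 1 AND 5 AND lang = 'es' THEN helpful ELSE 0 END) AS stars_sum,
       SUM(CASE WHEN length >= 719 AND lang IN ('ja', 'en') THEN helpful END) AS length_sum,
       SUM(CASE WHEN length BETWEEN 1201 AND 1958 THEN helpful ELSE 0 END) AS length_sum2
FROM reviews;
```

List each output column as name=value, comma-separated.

[stars_sum: stars BETWEEN 1 AND 5 AND lang = 'es']
review_id=3: ✗
review_id=4: ✓ → 65
review_id=5: ✗
review_id=6: ✗
review_id=7: ✗
review_id=8: ✗
review_id=9: ✗
review_id=10: ✗
review_id=11: ✗
review_id=12: ✗
stars_sum = 65
—
[length_sum: length >= 719 AND lang IN ('ja', 'en')]
review_id=3: ✗
review_id=4: ✗
review_id=5: ✗
review_id=6: ✗
review_id=7: ✓ → 160
review_id=8: ✗
review_id=9: ✗
review_id=10: ✗
review_id=11: ✗
review_id=12: ✗
length_sum = 160
—
[length_sum2: length BETWEEN 1201 AND 1958]
review_id=3: ✗
review_id=4: ✓ → 65
review_id=5: ✓ → 156
review_id=6: ✗
review_id=7: ✓ → 160
review_id=8: ✓ → 208
review_id=9: ✓ → 179
review_id=10: ✗
review_id=11: ✗
review_id=12: ✗
length_sum2 = 65 + 156 + 160 + 208 + 179 = 768

stars_sum=65, length_sum=160, length_sum2=768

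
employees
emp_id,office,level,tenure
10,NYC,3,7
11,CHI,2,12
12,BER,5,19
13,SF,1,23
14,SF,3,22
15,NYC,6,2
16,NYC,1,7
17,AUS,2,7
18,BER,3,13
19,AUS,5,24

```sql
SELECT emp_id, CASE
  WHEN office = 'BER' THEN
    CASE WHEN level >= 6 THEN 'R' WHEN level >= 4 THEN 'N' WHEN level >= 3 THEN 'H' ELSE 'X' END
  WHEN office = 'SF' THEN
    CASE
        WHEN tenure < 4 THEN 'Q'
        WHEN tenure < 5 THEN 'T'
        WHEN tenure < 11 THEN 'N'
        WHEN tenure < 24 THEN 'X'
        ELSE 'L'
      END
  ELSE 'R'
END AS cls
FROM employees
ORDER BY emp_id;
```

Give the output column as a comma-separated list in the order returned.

R, R, N, X, X, R, R, R, H, R

emp_id=10: office='NYC' → outer ELSE → R
emp_id=11: office='CHI' → outer ELSE → R
emp_id=12: office='BER' → inner[level >= 4] → N
emp_id=13: office='SF' → inner[tenure < 24] → X
emp_id=14: office='SF' → inner[tenure < 24] → X
emp_id=15: office='NYC' → outer ELSE → R
emp_id=16: office='NYC' → outer ELSE → R
emp_id=17: office='AUS' → outer ELSE → R
emp_id=18: office='BER' → inner[level >= 3] → H
emp_id=19: office='AUS' → outer ELSE → R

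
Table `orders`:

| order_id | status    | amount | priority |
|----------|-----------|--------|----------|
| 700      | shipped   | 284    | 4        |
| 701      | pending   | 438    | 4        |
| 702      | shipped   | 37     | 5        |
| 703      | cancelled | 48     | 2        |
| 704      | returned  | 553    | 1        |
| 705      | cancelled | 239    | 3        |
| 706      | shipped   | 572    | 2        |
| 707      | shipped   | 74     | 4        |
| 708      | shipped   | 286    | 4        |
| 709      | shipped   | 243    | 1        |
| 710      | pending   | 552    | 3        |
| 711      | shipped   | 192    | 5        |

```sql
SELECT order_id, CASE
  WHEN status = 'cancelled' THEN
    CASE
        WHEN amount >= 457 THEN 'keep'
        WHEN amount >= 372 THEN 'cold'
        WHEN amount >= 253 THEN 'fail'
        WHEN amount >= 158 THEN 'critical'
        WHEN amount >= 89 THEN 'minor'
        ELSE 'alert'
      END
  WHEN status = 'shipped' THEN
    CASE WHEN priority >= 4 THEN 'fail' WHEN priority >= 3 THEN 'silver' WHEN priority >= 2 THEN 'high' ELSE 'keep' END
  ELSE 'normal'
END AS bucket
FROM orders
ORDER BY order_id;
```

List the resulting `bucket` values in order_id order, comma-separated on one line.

order_id=700: status='shipped' → inner[priority >= 4] → fail
order_id=701: status='pending' → outer ELSE → normal
order_id=702: status='shipped' → inner[priority >= 4] → fail
order_id=703: status='cancelled' → inner[ELSE] → alert
order_id=704: status='returned' → outer ELSE → normal
order_id=705: status='cancelled' → inner[amount >= 158] → critical
order_id=706: status='shipped' → inner[priority >= 2] → high
order_id=707: status='shipped' → inner[priority >= 4] → fail
order_id=708: status='shipped' → inner[priority >= 4] → fail
order_id=709: status='shipped' → inner[ELSE] → keep
order_id=710: status='pending' → outer ELSE → normal
order_id=711: status='shipped' → inner[priority >= 4] → fail

fail, normal, fail, alert, normal, critical, high, fail, fail, keep, normal, fail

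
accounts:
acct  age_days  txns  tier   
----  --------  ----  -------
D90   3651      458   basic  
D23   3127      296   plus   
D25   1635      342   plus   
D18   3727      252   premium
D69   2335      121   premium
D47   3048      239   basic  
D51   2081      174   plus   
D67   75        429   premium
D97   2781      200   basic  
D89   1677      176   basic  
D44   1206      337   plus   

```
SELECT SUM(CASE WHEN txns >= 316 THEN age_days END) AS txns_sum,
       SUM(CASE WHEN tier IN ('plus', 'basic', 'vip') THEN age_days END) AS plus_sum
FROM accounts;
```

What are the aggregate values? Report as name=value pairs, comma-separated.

[txns_sum: txns >= 316]
acct=D90: ✓ → 3651
acct=D23: ✗
acct=D25: ✓ → 1635
acct=D18: ✗
acct=D69: ✗
acct=D47: ✗
acct=D51: ✗
acct=D67: ✓ → 75
acct=D97: ✗
acct=D89: ✗
acct=D44: ✓ → 1206
txns_sum = 3651 + 1635 + 75 + 1206 = 6567
—
[plus_sum: tier IN ('plus', 'basic', 'vip')]
acct=D90: ✓ → 3651
acct=D23: ✓ → 3127
acct=D25: ✓ → 1635
acct=D18: ✗
acct=D69: ✗
acct=D47: ✓ → 3048
acct=D51: ✓ → 2081
acct=D67: ✗
acct=D97: ✓ → 2781
acct=D89: ✓ → 1677
acct=D44: ✓ → 1206
plus_sum = 3651 + 3127 + 1635 + 3048 + 2081 + 2781 + 1677 + 1206 = 19206

txns_sum=6567, plus_sum=19206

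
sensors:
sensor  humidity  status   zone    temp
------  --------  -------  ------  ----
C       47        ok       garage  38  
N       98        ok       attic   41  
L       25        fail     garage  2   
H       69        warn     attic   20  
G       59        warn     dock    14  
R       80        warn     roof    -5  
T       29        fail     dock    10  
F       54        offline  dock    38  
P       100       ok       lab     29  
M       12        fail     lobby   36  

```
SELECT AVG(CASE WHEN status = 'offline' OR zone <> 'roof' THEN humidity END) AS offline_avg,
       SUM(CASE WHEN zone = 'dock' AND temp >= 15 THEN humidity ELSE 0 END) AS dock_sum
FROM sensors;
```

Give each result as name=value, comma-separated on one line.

[offline_avg: status = 'offline' OR zone <> 'roof']
sensor=C: ✓ → 47
sensor=N: ✓ → 98
sensor=L: ✓ → 25
sensor=H: ✓ → 69
sensor=G: ✓ → 59
sensor=R: ✗
sensor=T: ✓ → 29
sensor=F: ✓ → 54
sensor=P: ✓ → 100
sensor=M: ✓ → 12
offline_avg = (47 + 98 + 25 + 69 + 59 + 29 + 54 + 100 + 12) / 9 = 54.7777777778
—
[dock_sum: zone = 'dock' AND temp >= 15]
sensor=C: ✗
sensor=N: ✗
sensor=L: ✗
sensor=H: ✗
sensor=G: ✗
sensor=R: ✗
sensor=T: ✗
sensor=F: ✓ → 54
sensor=P: ✗
sensor=M: ✗
dock_sum = 54

offline_avg=54.7777777778, dock_sum=54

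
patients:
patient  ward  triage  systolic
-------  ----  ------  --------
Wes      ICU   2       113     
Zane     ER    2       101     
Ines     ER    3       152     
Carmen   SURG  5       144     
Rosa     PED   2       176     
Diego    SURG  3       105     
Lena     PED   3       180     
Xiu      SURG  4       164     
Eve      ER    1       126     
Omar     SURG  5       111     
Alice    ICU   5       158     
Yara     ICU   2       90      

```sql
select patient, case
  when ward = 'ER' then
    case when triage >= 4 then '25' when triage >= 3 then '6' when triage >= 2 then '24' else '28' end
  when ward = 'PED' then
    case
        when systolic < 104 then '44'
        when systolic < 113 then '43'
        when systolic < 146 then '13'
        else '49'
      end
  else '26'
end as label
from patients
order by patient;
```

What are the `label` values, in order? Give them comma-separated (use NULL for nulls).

patient=Alice: ward='ICU' → outer ELSE → 26
patient=Carmen: ward='SURG' → outer ELSE → 26
patient=Diego: ward='SURG' → outer ELSE → 26
patient=Eve: ward='ER' → inner[ELSE] → 28
patient=Ines: ward='ER' → inner[triage >= 3] → 6
patient=Lena: ward='PED' → inner[ELSE] → 49
patient=Omar: ward='SURG' → outer ELSE → 26
patient=Rosa: ward='PED' → inner[ELSE] → 49
patient=Wes: ward='ICU' → outer ELSE → 26
patient=Xiu: ward='SURG' → outer ELSE → 26
patient=Yara: ward='ICU' → outer ELSE → 26
patient=Zane: ward='ER' → inner[triage >= 2] → 24

26, 26, 26, 28, 6, 49, 26, 49, 26, 26, 26, 24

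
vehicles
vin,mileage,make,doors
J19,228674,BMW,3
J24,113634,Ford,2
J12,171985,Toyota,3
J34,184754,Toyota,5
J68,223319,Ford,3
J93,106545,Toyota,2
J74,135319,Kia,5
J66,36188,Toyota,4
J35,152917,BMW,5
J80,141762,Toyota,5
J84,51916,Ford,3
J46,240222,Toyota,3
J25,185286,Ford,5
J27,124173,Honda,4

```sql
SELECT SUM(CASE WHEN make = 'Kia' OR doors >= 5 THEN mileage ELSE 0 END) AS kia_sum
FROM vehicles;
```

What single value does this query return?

vin=J19: ✗
vin=J24: ✗
vin=J12: ✗
vin=J34: ✓ → 184754
vin=J68: ✗
vin=J93: ✗
vin=J74: ✓ → 135319
vin=J66: ✗
vin=J35: ✓ → 152917
vin=J80: ✓ → 141762
vin=J84: ✗
vin=J46: ✗
vin=J25: ✓ → 185286
vin=J27: ✗
kia_sum = 184754 + 135319 + 152917 + 141762 + 185286 = 800038

800038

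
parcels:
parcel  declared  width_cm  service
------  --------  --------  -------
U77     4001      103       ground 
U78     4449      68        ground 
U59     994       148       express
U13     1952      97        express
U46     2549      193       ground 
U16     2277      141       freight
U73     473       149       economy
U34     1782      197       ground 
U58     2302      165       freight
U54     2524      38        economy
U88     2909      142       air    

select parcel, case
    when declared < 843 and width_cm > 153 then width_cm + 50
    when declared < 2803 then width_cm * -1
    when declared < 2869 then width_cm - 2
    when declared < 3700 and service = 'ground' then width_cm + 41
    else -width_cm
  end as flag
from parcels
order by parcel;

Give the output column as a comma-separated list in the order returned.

parcel=U13: declared < 2803 → -97
parcel=U16: declared < 2803 → -141
parcel=U34: declared < 2803 → -197
parcel=U46: declared < 2803 → -193
parcel=U54: declared < 2803 → -38
parcel=U58: declared < 2803 → -165
parcel=U59: declared < 2803 → -148
parcel=U73: declared < 2803 → -149
parcel=U77: ELSE → -103
parcel=U78: ELSE → -68
parcel=U88: ELSE → -142

-97, -141, -197, -193, -38, -165, -148, -149, -103, -68, -142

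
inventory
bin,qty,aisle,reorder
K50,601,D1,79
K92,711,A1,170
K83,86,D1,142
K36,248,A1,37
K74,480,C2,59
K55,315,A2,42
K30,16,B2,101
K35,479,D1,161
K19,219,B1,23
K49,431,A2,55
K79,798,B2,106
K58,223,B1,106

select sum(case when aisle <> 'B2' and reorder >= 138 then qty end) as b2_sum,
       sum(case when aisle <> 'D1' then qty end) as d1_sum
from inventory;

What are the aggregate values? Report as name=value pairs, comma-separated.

[b2_sum: aisle <> 'B2' and reorder >= 138]
bin=K50: ✗
bin=K92: ✓ → 711
bin=K83: ✓ → 86
bin=K36: ✗
bin=K74: ✗
bin=K55: ✗
bin=K30: ✗
bin=K35: ✓ → 479
bin=K19: ✗
bin=K49: ✗
bin=K79: ✗
bin=K58: ✗
b2_sum = 711 + 86 + 479 = 1276
—
[d1_sum: aisle <> 'D1']
bin=K50: ✗
bin=K92: ✓ → 711
bin=K83: ✗
bin=K36: ✓ → 248
bin=K74: ✓ → 480
bin=K55: ✓ → 315
bin=K30: ✓ → 16
bin=K35: ✗
bin=K19: ✓ → 219
bin=K49: ✓ → 431
bin=K79: ✓ → 798
bin=K58: ✓ → 223
d1_sum = 711 + 248 + 480 + 315 + 16 + 219 + 431 + 798 + 223 = 3441

b2_sum=1276, d1_sum=3441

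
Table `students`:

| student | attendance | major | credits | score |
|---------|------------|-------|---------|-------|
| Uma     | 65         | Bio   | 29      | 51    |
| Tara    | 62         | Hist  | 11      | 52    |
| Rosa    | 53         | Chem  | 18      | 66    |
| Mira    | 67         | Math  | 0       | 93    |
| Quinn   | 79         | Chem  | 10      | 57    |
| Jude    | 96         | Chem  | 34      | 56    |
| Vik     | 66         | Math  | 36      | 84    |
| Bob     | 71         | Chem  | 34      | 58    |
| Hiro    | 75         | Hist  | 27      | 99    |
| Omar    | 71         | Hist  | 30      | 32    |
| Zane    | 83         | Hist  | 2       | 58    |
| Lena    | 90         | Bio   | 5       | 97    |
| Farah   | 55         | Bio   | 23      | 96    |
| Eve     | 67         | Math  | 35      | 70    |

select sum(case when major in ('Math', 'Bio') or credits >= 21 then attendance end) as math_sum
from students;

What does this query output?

student=Uma: ✓ → 65
student=Tara: ✗
student=Rosa: ✗
student=Mira: ✓ → 67
student=Quinn: ✗
student=Jude: ✓ → 96
student=Vik: ✓ → 66
student=Bob: ✓ → 71
student=Hiro: ✓ → 75
student=Omar: ✓ → 71
student=Zane: ✗
student=Lena: ✓ → 90
student=Farah: ✓ → 55
student=Eve: ✓ → 67
math_sum = 65 + 67 + 96 + 66 + 71 + 75 + 71 + 90 + 55 + 67 = 723

723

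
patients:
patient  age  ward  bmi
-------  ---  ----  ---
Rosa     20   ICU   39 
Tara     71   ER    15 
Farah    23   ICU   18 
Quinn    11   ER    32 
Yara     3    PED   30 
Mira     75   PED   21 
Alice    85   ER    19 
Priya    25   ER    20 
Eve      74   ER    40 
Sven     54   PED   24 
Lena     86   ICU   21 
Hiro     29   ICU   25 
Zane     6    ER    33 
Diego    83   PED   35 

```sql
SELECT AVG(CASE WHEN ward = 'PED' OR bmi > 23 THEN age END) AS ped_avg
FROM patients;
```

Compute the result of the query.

39.4444444444

patient=Rosa: ✓ → 20
patient=Tara: ✗
patient=Farah: ✗
patient=Quinn: ✓ → 11
patient=Yara: ✓ → 3
patient=Mira: ✓ → 75
patient=Alice: ✗
patient=Priya: ✗
patient=Eve: ✓ → 74
patient=Sven: ✓ → 54
patient=Lena: ✗
patient=Hiro: ✓ → 29
patient=Zane: ✓ → 6
patient=Diego: ✓ → 83
ped_avg = (20 + 11 + 3 + 75 + 74 + 54 + 29 + 6 + 83) / 9 = 39.4444444444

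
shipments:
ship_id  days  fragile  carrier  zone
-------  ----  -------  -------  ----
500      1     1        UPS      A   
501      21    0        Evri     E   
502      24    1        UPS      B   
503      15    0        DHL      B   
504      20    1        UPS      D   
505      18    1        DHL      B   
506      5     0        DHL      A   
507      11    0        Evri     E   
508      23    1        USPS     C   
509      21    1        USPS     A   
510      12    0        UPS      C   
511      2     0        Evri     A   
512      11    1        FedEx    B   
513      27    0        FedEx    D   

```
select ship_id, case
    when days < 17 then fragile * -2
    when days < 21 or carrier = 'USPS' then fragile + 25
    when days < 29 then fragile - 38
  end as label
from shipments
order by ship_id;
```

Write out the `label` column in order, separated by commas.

-2, -38, -37, 0, 26, 26, 0, 0, 26, 26, 0, 0, -2, -38

ship_id=500: days < 17 → -2
ship_id=501: days < 29 → -38
ship_id=502: days < 29 → -37
ship_id=503: days < 17 → 0
ship_id=504: days < 21 or carrier = 'USPS' → 26
ship_id=505: days < 21 or carrier = 'USPS' → 26
ship_id=506: days < 17 → 0
ship_id=507: days < 17 → 0
ship_id=508: days < 21 or carrier = 'USPS' → 26
ship_id=509: days < 21 or carrier = 'USPS' → 26
ship_id=510: days < 17 → 0
ship_id=511: days < 17 → 0
ship_id=512: days < 17 → -2
ship_id=513: days < 29 → -38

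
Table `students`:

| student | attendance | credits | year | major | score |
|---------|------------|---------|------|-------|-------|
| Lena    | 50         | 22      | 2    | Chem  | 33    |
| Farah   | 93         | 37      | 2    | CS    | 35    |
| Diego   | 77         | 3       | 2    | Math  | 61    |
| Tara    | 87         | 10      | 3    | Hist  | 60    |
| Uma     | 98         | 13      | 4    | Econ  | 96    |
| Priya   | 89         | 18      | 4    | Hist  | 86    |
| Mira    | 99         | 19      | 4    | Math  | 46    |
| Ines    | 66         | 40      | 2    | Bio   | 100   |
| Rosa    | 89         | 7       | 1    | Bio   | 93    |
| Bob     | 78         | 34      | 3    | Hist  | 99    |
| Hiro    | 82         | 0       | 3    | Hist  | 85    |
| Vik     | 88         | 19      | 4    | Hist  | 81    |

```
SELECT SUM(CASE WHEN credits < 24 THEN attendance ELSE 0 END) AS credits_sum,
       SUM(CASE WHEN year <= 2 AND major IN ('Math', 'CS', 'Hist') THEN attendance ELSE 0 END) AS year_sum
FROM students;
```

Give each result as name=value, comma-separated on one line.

[credits_sum: credits < 24]
student=Lena: ✓ → 50
student=Farah: ✗
student=Diego: ✓ → 77
student=Tara: ✓ → 87
student=Uma: ✓ → 98
student=Priya: ✓ → 89
student=Mira: ✓ → 99
student=Ines: ✗
student=Rosa: ✓ → 89
student=Bob: ✗
student=Hiro: ✓ → 82
student=Vik: ✓ → 88
credits_sum = 50 + 77 + 87 + 98 + 89 + 99 + 89 + 82 + 88 = 759
—
[year_sum: year <= 2 AND major IN ('Math', 'CS', 'Hist')]
student=Lena: ✗
student=Farah: ✓ → 93
student=Diego: ✓ → 77
student=Tara: ✗
student=Uma: ✗
student=Priya: ✗
student=Mira: ✗
student=Ines: ✗
student=Rosa: ✗
student=Bob: ✗
student=Hiro: ✗
student=Vik: ✗
year_sum = 93 + 77 = 170

credits_sum=759, year_sum=170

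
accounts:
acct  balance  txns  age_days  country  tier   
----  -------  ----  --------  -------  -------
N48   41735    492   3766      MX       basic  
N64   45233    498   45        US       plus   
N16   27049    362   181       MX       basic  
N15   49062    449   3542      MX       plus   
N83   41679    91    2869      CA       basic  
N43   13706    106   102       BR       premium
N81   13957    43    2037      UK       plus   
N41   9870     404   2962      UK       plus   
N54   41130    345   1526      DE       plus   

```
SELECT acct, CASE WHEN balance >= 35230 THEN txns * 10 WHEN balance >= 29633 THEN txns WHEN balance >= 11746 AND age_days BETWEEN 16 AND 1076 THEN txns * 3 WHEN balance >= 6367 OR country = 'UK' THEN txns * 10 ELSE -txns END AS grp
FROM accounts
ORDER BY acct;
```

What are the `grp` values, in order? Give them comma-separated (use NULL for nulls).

acct=N15: balance >= 35230 → 4490
acct=N16: balance >= 11746 AND age_days BETWEEN 16 AND 1076 → 1086
acct=N41: balance >= 6367 OR country = 'UK' → 4040
acct=N43: balance >= 11746 AND age_days BETWEEN 16 AND 1076 → 318
acct=N48: balance >= 35230 → 4920
acct=N54: balance >= 35230 → 3450
acct=N64: balance >= 35230 → 4980
acct=N81: balance >= 6367 OR country = 'UK' → 430
acct=N83: balance >= 35230 → 910

4490, 1086, 4040, 318, 4920, 3450, 4980, 430, 910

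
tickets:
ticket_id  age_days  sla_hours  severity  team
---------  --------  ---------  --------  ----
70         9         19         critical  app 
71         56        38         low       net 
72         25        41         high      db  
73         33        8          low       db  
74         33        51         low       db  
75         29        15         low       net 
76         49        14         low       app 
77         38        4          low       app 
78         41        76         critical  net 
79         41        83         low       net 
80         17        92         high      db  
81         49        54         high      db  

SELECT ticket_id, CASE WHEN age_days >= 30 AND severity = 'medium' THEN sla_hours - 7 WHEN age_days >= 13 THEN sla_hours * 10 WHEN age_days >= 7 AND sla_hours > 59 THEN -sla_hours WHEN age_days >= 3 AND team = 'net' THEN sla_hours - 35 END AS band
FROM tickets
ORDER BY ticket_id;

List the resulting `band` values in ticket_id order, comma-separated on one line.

ticket_id=70: (no match → NULL) → NULL
ticket_id=71: age_days >= 13 → 380
ticket_id=72: age_days >= 13 → 410
ticket_id=73: age_days >= 13 → 80
ticket_id=74: age_days >= 13 → 510
ticket_id=75: age_days >= 13 → 150
ticket_id=76: age_days >= 13 → 140
ticket_id=77: age_days >= 13 → 40
ticket_id=78: age_days >= 13 → 760
ticket_id=79: age_days >= 13 → 830
ticket_id=80: age_days >= 13 → 920
ticket_id=81: age_days >= 13 → 540

NULL, 380, 410, 80, 510, 150, 140, 40, 760, 830, 920, 540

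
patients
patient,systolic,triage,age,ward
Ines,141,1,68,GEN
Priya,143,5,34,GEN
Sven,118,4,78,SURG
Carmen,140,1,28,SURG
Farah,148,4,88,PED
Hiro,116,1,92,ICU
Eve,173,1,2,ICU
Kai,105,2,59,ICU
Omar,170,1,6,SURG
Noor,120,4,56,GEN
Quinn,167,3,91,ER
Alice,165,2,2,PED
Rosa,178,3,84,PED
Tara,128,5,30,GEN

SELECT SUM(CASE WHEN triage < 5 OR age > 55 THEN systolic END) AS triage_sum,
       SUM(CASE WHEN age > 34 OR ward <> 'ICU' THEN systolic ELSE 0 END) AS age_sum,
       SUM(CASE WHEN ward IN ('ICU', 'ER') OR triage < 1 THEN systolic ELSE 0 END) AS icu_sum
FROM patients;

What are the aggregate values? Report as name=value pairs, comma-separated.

[triage_sum: triage < 5 OR age > 55]
patient=Ines: ✓ → 141
patient=Priya: ✗
patient=Sven: ✓ → 118
patient=Carmen: ✓ → 140
patient=Farah: ✓ → 148
patient=Hiro: ✓ → 116
patient=Eve: ✓ → 173
patient=Kai: ✓ → 105
patient=Omar: ✓ → 170
patient=Noor: ✓ → 120
patient=Quinn: ✓ → 167
patient=Alice: ✓ → 165
patient=Rosa: ✓ → 178
patient=Tara: ✗
triage_sum = 141 + 118 + 140 + 148 + 116 + 173 + 105 + 170 + 120 + 167 + 165 + 178 = 1741
—
[age_sum: age > 34 OR ward <> 'ICU']
patient=Ines: ✓ → 141
patient=Priya: ✓ → 143
patient=Sven: ✓ → 118
patient=Carmen: ✓ → 140
patient=Farah: ✓ → 148
patient=Hiro: ✓ → 116
patient=Eve: ✗
patient=Kai: ✓ → 105
patient=Omar: ✓ → 170
patient=Noor: ✓ → 120
patient=Quinn: ✓ → 167
patient=Alice: ✓ → 165
patient=Rosa: ✓ → 178
patient=Tara: ✓ → 128
age_sum = 141 + 143 + 118 + 140 + 148 + 116 + 105 + 170 + 120 + 167 + 165 + 178 + 128 = 1839
—
[icu_sum: ward IN ('ICU', 'ER') OR triage < 1]
patient=Ines: ✗
patient=Priya: ✗
patient=Sven: ✗
patient=Carmen: ✗
patient=Farah: ✗
patient=Hiro: ✓ → 116
patient=Eve: ✓ → 173
patient=Kai: ✓ → 105
patient=Omar: ✗
patient=Noor: ✗
patient=Quinn: ✓ → 167
patient=Alice: ✗
patient=Rosa: ✗
patient=Tara: ✗
icu_sum = 116 + 173 + 105 + 167 = 561

triage_sum=1741, age_sum=1839, icu_sum=561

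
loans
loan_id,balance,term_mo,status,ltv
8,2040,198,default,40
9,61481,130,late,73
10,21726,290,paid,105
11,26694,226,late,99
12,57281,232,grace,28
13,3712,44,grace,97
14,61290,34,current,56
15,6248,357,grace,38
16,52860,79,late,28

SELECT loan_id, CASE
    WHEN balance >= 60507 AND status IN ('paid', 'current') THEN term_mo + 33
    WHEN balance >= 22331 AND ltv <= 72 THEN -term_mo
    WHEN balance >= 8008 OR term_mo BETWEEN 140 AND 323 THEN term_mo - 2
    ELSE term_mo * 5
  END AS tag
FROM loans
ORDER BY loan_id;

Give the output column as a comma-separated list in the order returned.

loan_id=8: balance >= 8008 OR term_mo BETWEEN 140 AND 323 → 196
loan_id=9: balance >= 8008 OR term_mo BETWEEN 140 AND 323 → 128
loan_id=10: balance >= 8008 OR term_mo BETWEEN 140 AND 323 → 288
loan_id=11: balance >= 8008 OR term_mo BETWEEN 140 AND 323 → 224
loan_id=12: balance >= 22331 AND ltv <= 72 → -232
loan_id=13: ELSE → 220
loan_id=14: balance >= 60507 AND status IN ('paid', 'current') → 67
loan_id=15: ELSE → 1785
loan_id=16: balance >= 22331 AND ltv <= 72 → -79

196, 128, 288, 224, -232, 220, 67, 1785, -79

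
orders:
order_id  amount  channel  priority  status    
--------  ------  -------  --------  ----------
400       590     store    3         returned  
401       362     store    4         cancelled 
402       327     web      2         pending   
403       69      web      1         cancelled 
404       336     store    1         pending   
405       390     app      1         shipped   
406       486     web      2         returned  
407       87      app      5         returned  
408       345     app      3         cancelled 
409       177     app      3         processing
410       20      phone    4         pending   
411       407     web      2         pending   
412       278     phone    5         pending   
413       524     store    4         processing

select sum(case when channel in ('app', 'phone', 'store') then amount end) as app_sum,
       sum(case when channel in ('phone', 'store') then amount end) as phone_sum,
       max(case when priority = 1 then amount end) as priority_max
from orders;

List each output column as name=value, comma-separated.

[app_sum: channel in ('app', 'phone', 'store')]
order_id=400: ✓ → 590
order_id=401: ✓ → 362
order_id=402: ✗
order_id=403: ✗
order_id=404: ✓ → 336
order_id=405: ✓ → 390
order_id=406: ✗
order_id=407: ✓ → 87
order_id=408: ✓ → 345
order_id=409: ✓ → 177
order_id=410: ✓ → 20
order_id=411: ✗
order_id=412: ✓ → 278
order_id=413: ✓ → 524
app_sum = 590 + 362 + 336 + 390 + 87 + 345 + 177 + 20 + 278 + 524 = 3109
—
[phone_sum: channel in ('phone', 'store')]
order_id=400: ✓ → 590
order_id=401: ✓ → 362
order_id=402: ✗
order_id=403: ✗
order_id=404: ✓ → 336
order_id=405: ✗
order_id=406: ✗
order_id=407: ✗
order_id=408: ✗
order_id=409: ✗
order_id=410: ✓ → 20
order_id=411: ✗
order_id=412: ✓ → 278
order_id=413: ✓ → 524
phone_sum = 590 + 362 + 336 + 20 + 278 + 524 = 2110
—
[priority_max: priority = 1]
order_id=400: ✗
order_id=401: ✗
order_id=402: ✗
order_id=403: ✓ → 69
order_id=404: ✓ → 336
order_id=405: ✓ → 390
order_id=406: ✗
order_id=407: ✗
order_id=408: ✗
order_id=409: ✗
order_id=410: ✗
order_id=411: ✗
order_id=412: ✗
order_id=413: ✗
priority_max = MAX(69, 336, 390) = 390

app_sum=3109, phone_sum=2110, priority_max=390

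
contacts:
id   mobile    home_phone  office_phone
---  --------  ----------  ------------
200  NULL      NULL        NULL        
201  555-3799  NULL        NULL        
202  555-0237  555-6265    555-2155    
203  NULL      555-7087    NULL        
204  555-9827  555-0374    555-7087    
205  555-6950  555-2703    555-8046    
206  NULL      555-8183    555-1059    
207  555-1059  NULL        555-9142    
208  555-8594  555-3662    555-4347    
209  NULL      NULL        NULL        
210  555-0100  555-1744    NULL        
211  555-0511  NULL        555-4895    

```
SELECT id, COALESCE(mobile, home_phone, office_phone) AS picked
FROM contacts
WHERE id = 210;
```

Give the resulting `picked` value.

id = 210: mobile=555-0100, home_phone=555-1744, office_phone=NULL.
mobile=555-0100 → 555-0100

555-0100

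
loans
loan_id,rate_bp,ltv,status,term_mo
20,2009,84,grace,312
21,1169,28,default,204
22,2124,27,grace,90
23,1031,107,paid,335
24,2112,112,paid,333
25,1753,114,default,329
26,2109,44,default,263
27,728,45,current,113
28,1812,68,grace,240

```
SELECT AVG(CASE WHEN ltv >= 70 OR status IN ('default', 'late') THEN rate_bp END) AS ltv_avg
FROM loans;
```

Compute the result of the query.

loan_id=20: ✓ → 2009
loan_id=21: ✓ → 1169
loan_id=22: ✗
loan_id=23: ✓ → 1031
loan_id=24: ✓ → 2112
loan_id=25: ✓ → 1753
loan_id=26: ✓ → 2109
loan_id=27: ✗
loan_id=28: ✗
ltv_avg = (2009 + 1169 + 1031 + 2112 + 1753 + 2109) / 6 = 1697.1666666667

1697.1666666667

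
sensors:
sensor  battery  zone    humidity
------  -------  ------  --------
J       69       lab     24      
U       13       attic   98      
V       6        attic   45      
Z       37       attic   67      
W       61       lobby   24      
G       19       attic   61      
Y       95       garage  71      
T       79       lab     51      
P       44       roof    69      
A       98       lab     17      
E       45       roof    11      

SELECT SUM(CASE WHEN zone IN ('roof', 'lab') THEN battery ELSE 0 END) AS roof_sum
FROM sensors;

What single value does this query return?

335

sensor=J: ✓ → 69
sensor=U: ✗
sensor=V: ✗
sensor=Z: ✗
sensor=W: ✗
sensor=G: ✗
sensor=Y: ✗
sensor=T: ✓ → 79
sensor=P: ✓ → 44
sensor=A: ✓ → 98
sensor=E: ✓ → 45
roof_sum = 69 + 79 + 44 + 98 + 45 = 335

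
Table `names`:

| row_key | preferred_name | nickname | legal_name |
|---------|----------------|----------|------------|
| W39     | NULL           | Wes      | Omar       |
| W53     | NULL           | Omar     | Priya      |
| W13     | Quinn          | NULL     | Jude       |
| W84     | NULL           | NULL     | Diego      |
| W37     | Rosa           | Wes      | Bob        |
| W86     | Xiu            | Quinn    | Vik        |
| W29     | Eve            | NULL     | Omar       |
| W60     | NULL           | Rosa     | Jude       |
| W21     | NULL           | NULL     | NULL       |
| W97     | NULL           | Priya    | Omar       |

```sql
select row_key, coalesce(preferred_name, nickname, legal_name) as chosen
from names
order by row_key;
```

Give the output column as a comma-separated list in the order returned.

row_key=W13: preferred_name=Quinn → Quinn
row_key=W21: preferred_name=NULL, nickname=NULL, legal_name=NULL (all NULL) → NULL
row_key=W29: preferred_name=Eve → Eve
row_key=W37: preferred_name=Rosa → Rosa
row_key=W39: preferred_name=NULL, nickname=Wes → Wes
row_key=W53: preferred_name=NULL, nickname=Omar → Omar
row_key=W60: preferred_name=NULL, nickname=Rosa → Rosa
row_key=W84: preferred_name=NULL, nickname=NULL, legal_name=Diego → Diego
row_key=W86: preferred_name=Xiu → Xiu
row_key=W97: preferred_name=NULL, nickname=Priya → Priya

Quinn, NULL, Eve, Rosa, Wes, Omar, Rosa, Diego, Xiu, Priya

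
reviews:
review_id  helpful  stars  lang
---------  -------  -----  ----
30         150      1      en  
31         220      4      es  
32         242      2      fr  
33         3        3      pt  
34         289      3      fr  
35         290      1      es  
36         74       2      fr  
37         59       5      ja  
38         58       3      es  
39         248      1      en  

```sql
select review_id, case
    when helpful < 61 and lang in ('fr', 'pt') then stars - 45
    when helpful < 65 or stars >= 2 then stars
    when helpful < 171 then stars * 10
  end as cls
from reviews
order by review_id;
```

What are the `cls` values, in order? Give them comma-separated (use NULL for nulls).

review_id=30: helpful < 171 → 10
review_id=31: helpful < 65 or stars >= 2 → 4
review_id=32: helpful < 65 or stars >= 2 → 2
review_id=33: helpful < 61 and lang in ('fr', 'pt') → -42
review_id=34: helpful < 65 or stars >= 2 → 3
review_id=35: (no match → NULL) → NULL
review_id=36: helpful < 65 or stars >= 2 → 2
review_id=37: helpful < 65 or stars >= 2 → 5
review_id=38: helpful < 65 or stars >= 2 → 3
review_id=39: (no match → NULL) → NULL

10, 4, 2, -42, 3, NULL, 2, 5, 3, NULL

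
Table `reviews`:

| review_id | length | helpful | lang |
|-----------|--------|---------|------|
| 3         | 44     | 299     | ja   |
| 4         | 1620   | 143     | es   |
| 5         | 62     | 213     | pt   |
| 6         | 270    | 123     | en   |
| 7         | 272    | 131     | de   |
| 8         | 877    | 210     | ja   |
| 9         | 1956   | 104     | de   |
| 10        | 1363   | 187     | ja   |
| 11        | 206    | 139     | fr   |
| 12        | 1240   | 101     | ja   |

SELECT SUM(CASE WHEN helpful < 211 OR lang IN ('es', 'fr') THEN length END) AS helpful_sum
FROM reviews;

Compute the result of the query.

review_id=3: ✗
review_id=4: ✓ → 1620
review_id=5: ✗
review_id=6: ✓ → 270
review_id=7: ✓ → 272
review_id=8: ✓ → 877
review_id=9: ✓ → 1956
review_id=10: ✓ → 1363
review_id=11: ✓ → 206
review_id=12: ✓ → 1240
helpful_sum = 1620 + 270 + 272 + 877 + 1956 + 1363 + 206 + 1240 = 7804

7804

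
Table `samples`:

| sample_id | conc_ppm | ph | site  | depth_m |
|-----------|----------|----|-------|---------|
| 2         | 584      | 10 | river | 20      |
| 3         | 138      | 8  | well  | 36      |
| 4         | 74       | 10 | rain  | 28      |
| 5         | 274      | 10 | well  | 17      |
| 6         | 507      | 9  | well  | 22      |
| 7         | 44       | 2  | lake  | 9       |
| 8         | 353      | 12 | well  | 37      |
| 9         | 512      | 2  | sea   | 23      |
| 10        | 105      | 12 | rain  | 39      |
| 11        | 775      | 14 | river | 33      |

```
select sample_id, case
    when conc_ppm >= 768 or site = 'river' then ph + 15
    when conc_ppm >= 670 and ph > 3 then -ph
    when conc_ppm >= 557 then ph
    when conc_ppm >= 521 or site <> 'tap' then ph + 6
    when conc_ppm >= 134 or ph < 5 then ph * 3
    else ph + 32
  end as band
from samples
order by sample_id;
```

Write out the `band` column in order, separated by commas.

25, 14, 16, 16, 15, 8, 18, 8, 18, 29

sample_id=2: conc_ppm >= 768 or site = 'river' → 25
sample_id=3: conc_ppm >= 521 or site <> 'tap' → 14
sample_id=4: conc_ppm >= 521 or site <> 'tap' → 16
sample_id=5: conc_ppm >= 521 or site <> 'tap' → 16
sample_id=6: conc_ppm >= 521 or site <> 'tap' → 15
sample_id=7: conc_ppm >= 521 or site <> 'tap' → 8
sample_id=8: conc_ppm >= 521 or site <> 'tap' → 18
sample_id=9: conc_ppm >= 521 or site <> 'tap' → 8
sample_id=10: conc_ppm >= 521 or site <> 'tap' → 18
sample_id=11: conc_ppm >= 768 or site = 'river' → 29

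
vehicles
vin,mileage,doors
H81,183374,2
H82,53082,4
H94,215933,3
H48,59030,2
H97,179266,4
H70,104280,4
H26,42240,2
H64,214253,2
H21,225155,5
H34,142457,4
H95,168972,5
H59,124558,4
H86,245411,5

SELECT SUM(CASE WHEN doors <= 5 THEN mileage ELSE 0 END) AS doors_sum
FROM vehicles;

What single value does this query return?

1958011

vin=H81: ✓ → 183374
vin=H82: ✓ → 53082
vin=H94: ✓ → 215933
vin=H48: ✓ → 59030
vin=H97: ✓ → 179266
vin=H70: ✓ → 104280
vin=H26: ✓ → 42240
vin=H64: ✓ → 214253
vin=H21: ✓ → 225155
vin=H34: ✓ → 142457
vin=H95: ✓ → 168972
vin=H59: ✓ → 124558
vin=H86: ✓ → 245411
doors_sum = 183374 + 53082 + 215933 + 59030 + 179266 + 104280 + 42240 + 214253 + 225155 + 142457 + 168972 + 124558 + 245411 = 1958011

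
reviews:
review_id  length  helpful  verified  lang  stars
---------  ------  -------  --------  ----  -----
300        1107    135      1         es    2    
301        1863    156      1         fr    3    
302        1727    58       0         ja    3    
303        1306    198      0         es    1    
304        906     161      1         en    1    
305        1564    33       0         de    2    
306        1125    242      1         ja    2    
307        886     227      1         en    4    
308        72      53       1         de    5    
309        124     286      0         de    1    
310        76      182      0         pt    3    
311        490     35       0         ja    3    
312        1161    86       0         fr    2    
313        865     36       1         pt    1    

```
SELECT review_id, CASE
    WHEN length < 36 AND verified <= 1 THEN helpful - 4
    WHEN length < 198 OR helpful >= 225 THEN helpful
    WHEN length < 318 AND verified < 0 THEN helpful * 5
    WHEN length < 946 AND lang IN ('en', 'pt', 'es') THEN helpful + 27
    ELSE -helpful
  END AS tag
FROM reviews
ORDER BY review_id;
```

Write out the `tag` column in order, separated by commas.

-135, -156, -58, -198, 188, -33, 242, 227, 53, 286, 182, -35, -86, 63

review_id=300: ELSE → -135
review_id=301: ELSE → -156
review_id=302: ELSE → -58
review_id=303: ELSE → -198
review_id=304: length < 946 AND lang IN ('en', 'pt', 'es') → 188
review_id=305: ELSE → -33
review_id=306: length < 198 OR helpful >= 225 → 242
review_id=307: length < 198 OR helpful >= 225 → 227
review_id=308: length < 198 OR helpful >= 225 → 53
review_id=309: length < 198 OR helpful >= 225 → 286
review_id=310: length < 198 OR helpful >= 225 → 182
review_id=311: ELSE → -35
review_id=312: ELSE → -86
review_id=313: length < 946 AND lang IN ('en', 'pt', 'es') → 63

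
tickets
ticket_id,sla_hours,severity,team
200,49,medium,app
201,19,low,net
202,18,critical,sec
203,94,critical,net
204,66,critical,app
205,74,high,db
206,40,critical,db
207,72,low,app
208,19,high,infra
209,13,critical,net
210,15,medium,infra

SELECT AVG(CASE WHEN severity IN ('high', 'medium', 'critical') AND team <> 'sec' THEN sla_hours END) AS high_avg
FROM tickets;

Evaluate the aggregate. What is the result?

ticket_id=200: ✓ → 49
ticket_id=201: ✗
ticket_id=202: ✗
ticket_id=203: ✓ → 94
ticket_id=204: ✓ → 66
ticket_id=205: ✓ → 74
ticket_id=206: ✓ → 40
ticket_id=207: ✗
ticket_id=208: ✓ → 19
ticket_id=209: ✓ → 13
ticket_id=210: ✓ → 15
high_avg = (49 + 94 + 66 + 74 + 40 + 19 + 13 + 15) / 8 = 46.25

46.25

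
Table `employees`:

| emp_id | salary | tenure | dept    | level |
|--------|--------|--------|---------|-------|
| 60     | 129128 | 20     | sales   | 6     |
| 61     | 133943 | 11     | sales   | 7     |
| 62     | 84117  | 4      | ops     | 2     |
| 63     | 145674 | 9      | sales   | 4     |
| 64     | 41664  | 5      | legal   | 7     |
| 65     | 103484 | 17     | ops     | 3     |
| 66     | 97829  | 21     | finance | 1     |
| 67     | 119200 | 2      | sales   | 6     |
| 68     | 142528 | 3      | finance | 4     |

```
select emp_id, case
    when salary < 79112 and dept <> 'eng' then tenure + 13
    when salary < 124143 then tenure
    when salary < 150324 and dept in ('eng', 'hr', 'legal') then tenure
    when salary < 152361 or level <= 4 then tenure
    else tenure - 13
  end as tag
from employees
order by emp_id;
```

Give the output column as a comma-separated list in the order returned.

emp_id=60: salary < 152361 or level <= 4 → 20
emp_id=61: salary < 152361 or level <= 4 → 11
emp_id=62: salary < 124143 → 4
emp_id=63: salary < 152361 or level <= 4 → 9
emp_id=64: salary < 79112 and dept <> 'eng' → 18
emp_id=65: salary < 124143 → 17
emp_id=66: salary < 124143 → 21
emp_id=67: salary < 124143 → 2
emp_id=68: salary < 152361 or level <= 4 → 3

20, 11, 4, 9, 18, 17, 21, 2, 3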